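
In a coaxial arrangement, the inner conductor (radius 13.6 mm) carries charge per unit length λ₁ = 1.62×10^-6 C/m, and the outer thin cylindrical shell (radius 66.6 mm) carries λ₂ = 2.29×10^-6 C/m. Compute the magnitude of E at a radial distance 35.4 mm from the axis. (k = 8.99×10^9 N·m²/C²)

Choose a coaxial cylinder of radius r = 35.4 mm (arbitrary length L) as the Gaussian surface (between the conductors, 13.6 mm < r < 66.6 mm).
The shell at 66.6 mm lies outside the Gaussian surface, so λ_enc = λ₁ = 1.62×10^-6 C/m.
Applying ∮E·dA = Q_enc/ε₀ with the end caps contributing no flux:
E = 2k|λ_enc|/r = 2(8.99×10^9)(1.62×10^-6)/(0.0354) = 8.23×10^5 N/C.

8.23e5 N/C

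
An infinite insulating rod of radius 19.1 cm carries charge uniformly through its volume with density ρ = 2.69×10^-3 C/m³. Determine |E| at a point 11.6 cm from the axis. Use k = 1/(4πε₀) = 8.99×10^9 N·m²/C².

|E| ≈ 1.76e7 N/C

Coaxial Gaussian cylinder, radius r = 11.6 cm, length L (r < R).
Charge inside radius r per length L is ρ·πr²·L, so λ_enc = ρπr² = 1.137×10^-4 C/m.
By Gauss's law (flux through the curved wall only), E·2πrL = λ_enc L/ε₀.
E = 2k|λ_enc|/r = 2(8.99×10^9)(1.137×10^-4)/(0.116) = 1.76e7 N/C.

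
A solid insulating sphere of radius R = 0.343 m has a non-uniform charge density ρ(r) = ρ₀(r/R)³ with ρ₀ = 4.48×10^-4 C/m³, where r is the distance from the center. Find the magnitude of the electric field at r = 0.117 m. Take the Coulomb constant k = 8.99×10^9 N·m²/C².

Use a concentric Gaussian sphere at r = 0.117 m (r < R).
Integrate the density: Q_enc = 4π ∫₀^r ρ₀(r'/R)^3 r'² dr' = 4πρ₀ r^6/(6·R³) = 5.964×10^-8 C.
Gauss's law: E·4πr² = Q_enc/ε₀.
E = k|Q_enc|/r² = (8.99×10^9)(5.964e-8)/(0.117)² = 3.92e4 N/C.

|E| ≈ 3.92×10^4 N/C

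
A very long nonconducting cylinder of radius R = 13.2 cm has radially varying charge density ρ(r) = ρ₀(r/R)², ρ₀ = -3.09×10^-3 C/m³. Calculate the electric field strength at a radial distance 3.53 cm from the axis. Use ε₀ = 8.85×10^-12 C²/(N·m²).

Choose a coaxial cylinder of radius r = 3.53 cm (arbitrary length L) as the Gaussian surface (r < R).
Integrating ρ over the cross-section to radius r: λ_enc = (2πρ₀/R²) ∫₀^r r'^3 dr' = 2πρ₀ r^4/(4·R²) = -4.325e-7 C/m.
Since E is radial and uniform over the curved surface, Φ = E·2πrL = Q_enc/ε₀ = λ_enc L/ε₀.
E = |λ_enc|/(2πε₀r) = (4.325e-7)/(2π·8.85×10^-12·0.0353) = 2.20e5 N/C.

E ≈ 2.20×10^5 N/C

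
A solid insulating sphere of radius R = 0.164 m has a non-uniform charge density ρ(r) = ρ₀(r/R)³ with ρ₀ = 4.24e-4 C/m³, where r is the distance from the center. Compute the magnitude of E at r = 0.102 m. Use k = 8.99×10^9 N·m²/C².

Take a concentric spherical Gaussian surface of radius r = 0.102 m (r < R).
Integrate the density: Q_enc = 4π ∫₀^r ρ₀(r'/R)^3 r'² dr' = 4πρ₀ r^6/(6·R³) = 2.267×10^-7 C.
Since E is radial and uniform over the Gaussian sphere, Φ = E·4πr² = Q_enc/ε₀.
E = k|Q_enc|/r² = (8.99×10^9)(2.267×10^-7)/(0.102)² = 1.96e5 N/C.

|E| = 1.96e5 N/C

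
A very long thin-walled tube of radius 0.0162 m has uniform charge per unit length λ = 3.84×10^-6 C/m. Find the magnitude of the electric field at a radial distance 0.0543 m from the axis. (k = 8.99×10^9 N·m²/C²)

|E| = 1.27e6 N/C

By cylindrical symmetry E is radial; use a coaxial Gaussian cylinder of radius 0.0543 m and length L (r > 0.0162 m).
The full line charge is enclosed: λ_enc = 3.84×10^-6 C/m.
Since E is radial and uniform over the curved surface, Φ = E·2πrL = Q_enc/ε₀ = λ_enc L/ε₀.
E = 2k|λ_enc|/r = 2(8.99×10^9)(3.84e-6)/(0.0543) = 1.27e6 N/C.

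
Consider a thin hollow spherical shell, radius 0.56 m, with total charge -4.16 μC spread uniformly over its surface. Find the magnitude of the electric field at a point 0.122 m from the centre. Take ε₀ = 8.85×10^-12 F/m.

Use a concentric Gaussian sphere at r = 0.122 m (inside the shell, r < 0.56 m).
No charge lies within this surface, so Q_enc = 0 and Gauss's law gives E·4πr² = 0 ⇒ E = 0.

E = 0 (no enclosed charge)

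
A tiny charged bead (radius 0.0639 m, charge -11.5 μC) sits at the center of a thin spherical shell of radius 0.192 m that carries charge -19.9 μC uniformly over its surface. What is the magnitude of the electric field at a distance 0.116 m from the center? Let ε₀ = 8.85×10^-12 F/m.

E = 7.68×10^6 V/m

Take a concentric spherical Gaussian surface of radius r = 0.116 m (between the bodies, 0.0639 m < r < 0.192 m).
Only the inner charge is enclosed; the outer shell contributes nothing inside itself. Q_enc = -11.5 μC = -1.15×10^-5 C.
Gauss's law: E·4πr² = Q_enc/ε₀.
E = |Q_enc|/(4πε₀r²) = (1.15×10^-5)/(4π·8.85×10^-12·(0.116)²) = 7.68×10^6 N/C.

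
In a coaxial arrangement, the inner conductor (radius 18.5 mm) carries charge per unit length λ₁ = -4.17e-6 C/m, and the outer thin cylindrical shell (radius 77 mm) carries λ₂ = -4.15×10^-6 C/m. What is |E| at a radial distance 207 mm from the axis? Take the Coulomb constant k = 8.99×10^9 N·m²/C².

Choose a coaxial cylinder of radius r = 207 mm (arbitrary length L) as the Gaussian surface (r > 77 mm, enclosing both).
λ_enc = λ₁ + λ₂ = (-4.17×10^-6) + (-4.15×10^-6) = -8.32×10^-6 C/m.
By Gauss's law (flux through the curved wall only), E·2πrL = λ_enc L/ε₀.
E = 2k|λ_enc|/r = 2(8.99×10^9)(8.32×10^-6)/(0.207) = 7.23×10^5 N/C.

|E| = 7.23×10^5 V/m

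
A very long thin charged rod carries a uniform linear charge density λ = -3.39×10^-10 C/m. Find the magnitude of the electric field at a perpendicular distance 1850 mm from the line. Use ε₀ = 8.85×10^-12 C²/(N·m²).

Choose a coaxial cylinder of radius r = 1850 mm (arbitrary length L) as the Gaussian surface.
Q_enc = λL, so λ_enc = -3.39e-10 C/m.
By Gauss's law (flux through the curved wall only), E·2πrL = λ_enc L/ε₀.
E = |λ_enc|/(2πε₀r) = (3.39×10^-10)/(2π·8.85×10^-12·1.85) = 3.3 N/C.

E = 3.3 V/m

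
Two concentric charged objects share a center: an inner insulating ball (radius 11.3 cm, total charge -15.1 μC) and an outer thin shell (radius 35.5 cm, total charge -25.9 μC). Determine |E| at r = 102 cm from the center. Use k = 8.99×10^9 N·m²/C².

Take a concentric spherical Gaussian surface of radius r = 102 cm (r > 35.5 cm, enclosing both).
Q_enc = (-15.1 μC) + (-25.9 μC) = -4.10×10^-5 C.
Since E is radial and uniform over the Gaussian sphere, Φ = E·4πr² = Q_enc/ε₀.
E = k|Q_enc|/r² = (8.99×10^9)(4.10×10^-5)/(1.02)² = 3.54×10^5 N/C.

3.54×10^5 N/C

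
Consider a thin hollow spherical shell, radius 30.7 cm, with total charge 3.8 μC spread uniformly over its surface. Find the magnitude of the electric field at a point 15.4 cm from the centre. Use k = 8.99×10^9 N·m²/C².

Take a concentric spherical Gaussian surface of radius r = 15.4 cm (inside the shell, r < 30.7 cm).
All the charge is outside the Gaussian surface: Q_enc = 0, hence E = 0 everywhere inside the shell.

E = 0 (no enclosed charge)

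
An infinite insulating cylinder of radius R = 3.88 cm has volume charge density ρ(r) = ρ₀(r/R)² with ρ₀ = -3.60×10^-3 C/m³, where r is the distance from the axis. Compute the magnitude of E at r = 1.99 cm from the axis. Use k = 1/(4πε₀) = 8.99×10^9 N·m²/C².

Choose a coaxial cylinder of radius r = 1.99 cm (arbitrary length L) as the Gaussian surface (r < R).
Integrating ρ over the cross-section to radius r: λ_enc = (2πρ₀/R²) ∫₀^r r'^3 dr' = 2πρ₀ r^4/(4·R²) = -5.891×10^-7 C/m.
Since E is radial and uniform over the curved surface, Φ = E·2πrL = Q_enc/ε₀ = λ_enc L/ε₀.
E = 2k|λ_enc|/r = 2(8.99×10^9)(5.891×10^-7)/(0.0199) = 5.32e5 N/C.

E ≈ 5.32×10^5 N/C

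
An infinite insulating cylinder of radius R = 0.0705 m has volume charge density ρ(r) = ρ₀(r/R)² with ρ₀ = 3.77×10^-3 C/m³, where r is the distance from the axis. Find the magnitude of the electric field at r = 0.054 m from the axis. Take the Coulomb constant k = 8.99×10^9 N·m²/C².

3.37×10^6 V/m

Choose a coaxial cylinder of radius r = 0.054 m (arbitrary length L) as the Gaussian surface (r < R).
λ_enc = ∫₀^r ρ(r')·2πr' dr' = (2πρ₀/R²)·r^4/4 = 1.013×10^-5 C/m.
Gauss's law: E·2πrL = λ_enc L/ε₀.
E = 2k|λ_enc|/r = 2(8.99×10^9)(1.013×10^-5)/(0.054) = 3.37×10^6 N/C.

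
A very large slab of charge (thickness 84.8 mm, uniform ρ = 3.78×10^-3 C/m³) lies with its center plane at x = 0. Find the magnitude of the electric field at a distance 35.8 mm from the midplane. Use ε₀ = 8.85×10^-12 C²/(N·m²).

|E| = 1.53e7 N/C

By symmetry E is perpendicular to the slab. A Gaussian pillbox from −35.8 mm to +35.8 mm (face area A) lies entirely within the slab.
Q_enc = ρ·(2x)·A and flux = 2EA, so 2EA = 2ρxA/ε₀ ⇒ E = |ρ|x/ε₀.
E = (3.78e-3)(0.0358)/(8.85×10^-12) = 1.53e7 N/C.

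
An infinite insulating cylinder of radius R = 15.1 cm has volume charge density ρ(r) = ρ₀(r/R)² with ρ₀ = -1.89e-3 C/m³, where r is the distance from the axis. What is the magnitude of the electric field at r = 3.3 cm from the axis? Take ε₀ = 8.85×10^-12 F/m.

Take a coaxial cylindrical Gaussian surface of radius r = 3.3 cm and length L (r < R).
λ_enc = ∫₀^r ρ(r')·2πr' dr' = (2πρ₀/R²)·r^4/4 = -1.544×10^-7 C/m.
Since E is radial and uniform over the curved surface, Φ = E·2πrL = Q_enc/ε₀ = λ_enc L/ε₀.
E = |λ_enc|/(2πε₀r) = (1.544×10^-7)/(2π·8.85×10^-12·0.033) = 8.41×10^4 N/C.

|E| = 8.41e4 N/C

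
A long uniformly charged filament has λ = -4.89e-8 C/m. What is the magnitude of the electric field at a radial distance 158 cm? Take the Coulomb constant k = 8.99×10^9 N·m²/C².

556 V/m

By cylindrical symmetry E is radial; use a coaxial Gaussian cylinder of radius 158 cm and length L.
Q_enc = λL, so λ_enc = -4.89e-8 C/m.
Applying ∮E·dA = Q_enc/ε₀ with the end caps contributing no flux:
E = 2k|λ_enc|/r = 2(8.99×10^9)(4.89e-8)/(1.58) = 556 N/C.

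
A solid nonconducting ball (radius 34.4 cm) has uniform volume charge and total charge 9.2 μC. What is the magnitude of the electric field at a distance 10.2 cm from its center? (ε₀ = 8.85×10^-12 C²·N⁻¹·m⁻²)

|E| ≈ 2.07e5 N/C

Symmetry ⇒ E = E(r) r̂. Gaussian sphere of radius r = 10.2 cm (r < R).
Only the charge within r is enclosed: Q_enc = Q·(r/R)³ = (9.2 μC)·(10.2 cm/34.4 cm)³ = 2.398×10^-7 C.
Gauss's law: E·4πr² = Q_enc/ε₀.
E = |Q_enc|/(4πε₀r²) = (2.398×10^-7)/(4π·8.85×10^-12·(0.102)²) = 2.07×10^5 N/C.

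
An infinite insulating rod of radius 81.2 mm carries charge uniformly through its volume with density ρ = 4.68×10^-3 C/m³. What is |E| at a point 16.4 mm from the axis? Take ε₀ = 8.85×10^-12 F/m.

|E| = 4.34×10^6 V/m

Choose a coaxial cylinder of radius r = 16.4 mm (arbitrary length L) as the Gaussian surface (r < R).
Charge inside radius r per length L is ρ·πr²·L, so λ_enc = ρπr² = 3.954×10^-6 C/m.
By Gauss's law (flux through the curved wall only), E·2πrL = λ_enc L/ε₀.
E = |λ_enc|/(2πε₀r) = (3.954e-6)/(2π·8.85×10^-12·0.0164) = 4.34e6 N/C.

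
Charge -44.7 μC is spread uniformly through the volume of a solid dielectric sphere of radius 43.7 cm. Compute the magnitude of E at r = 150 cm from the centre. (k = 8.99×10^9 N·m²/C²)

By spherical symmetry E is radial; choose a Gaussian sphere of radius r = 150 cm (r > R, so the entire charge is enclosed).
Q_enc = -44.7 μC = -4.47×10^-5 C.
Applying ∮E·dA = Q_enc/ε₀ with Φ = E(4πr²):
E = k|Q_enc|/r² = (8.99×10^9)(4.47×10^-5)/(1.5)² = 1.79×10^5 N/C.

1.79e5 V/m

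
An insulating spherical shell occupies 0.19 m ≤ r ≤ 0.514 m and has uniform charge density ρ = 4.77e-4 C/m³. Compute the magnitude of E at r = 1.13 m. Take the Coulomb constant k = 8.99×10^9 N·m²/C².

1.81×10^6 V/m

Use a concentric Gaussian sphere at r = 1.13 m (r > 0.514 m, enclosing the whole shell).
Q_enc = ρ·(4π/3)(b³ − a³) = (4.77e-4)·(4π/3)·((0.514)³ − (0.19)³) = 2.576×10^-4 C.
Applying ∮E·dA = Q_enc/ε₀ with Φ = E(4πr²):
E = k|Q_enc|/r² = (8.99×10^9)(2.576×10^-4)/(1.13)² = 1.81×10^6 N/C.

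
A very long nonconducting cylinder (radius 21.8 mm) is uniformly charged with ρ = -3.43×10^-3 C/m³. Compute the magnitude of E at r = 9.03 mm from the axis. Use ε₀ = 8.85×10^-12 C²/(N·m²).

1.75e6 N/C

Choose a coaxial cylinder of radius r = 9.03 mm (arbitrary length L) as the Gaussian surface (r < R).
Charge inside radius r per length L is ρ·πr²·L, so λ_enc = ρπr² = -8.787×10^-7 C/m.
Applying ∮E·dA = Q_enc/ε₀ with the end caps contributing no flux:
E = |λ_enc|/(2πε₀r) = (8.787e-7)/(2π·8.85×10^-12·0.00903) = 1.75×10^6 N/C.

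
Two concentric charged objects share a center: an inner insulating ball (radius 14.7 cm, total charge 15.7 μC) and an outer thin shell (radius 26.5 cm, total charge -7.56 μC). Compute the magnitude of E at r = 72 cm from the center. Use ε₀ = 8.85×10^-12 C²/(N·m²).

Symmetry ⇒ E = E(r) r̂. Gaussian sphere of radius r = 72 cm (r > 26.5 cm, enclosing both).
Q_enc = (15.7 μC) + (-7.56 μC) = 8.14×10^-6 C.
Applying ∮E·dA = Q_enc/ε₀ with Φ = E(4πr²):
E = |Q_enc|/(4πε₀r²) = (8.14e-6)/(4π·8.85×10^-12·(0.72)²) = 1.41×10^5 N/C.

E = 1.41×10^5 V/m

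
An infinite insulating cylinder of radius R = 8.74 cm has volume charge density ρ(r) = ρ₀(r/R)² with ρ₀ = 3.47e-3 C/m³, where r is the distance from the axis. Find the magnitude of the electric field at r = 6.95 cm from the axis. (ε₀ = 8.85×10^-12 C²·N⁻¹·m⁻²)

Choose a coaxial cylinder of radius r = 6.95 cm (arbitrary length L) as the Gaussian surface (r < R).
Integrating ρ over the cross-section to radius r: λ_enc = (2πρ₀/R²) ∫₀^r r'^3 dr' = 2πρ₀ r^4/(4·R²) = 1.665e-5 C/m.
By Gauss's law (flux through the curved wall only), E·2πrL = λ_enc L/ε₀.
E = |λ_enc|/(2πε₀r) = (1.665e-5)/(2π·8.85×10^-12·0.0695) = 4.31e6 N/C.

E = 4.31×10^6 N/C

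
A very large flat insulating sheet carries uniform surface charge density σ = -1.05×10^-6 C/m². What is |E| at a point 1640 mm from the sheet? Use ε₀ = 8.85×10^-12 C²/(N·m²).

By planar symmetry E is perpendicular to the sheet and uniform; use a Gaussian pillbox with flat faces of area A on each side of the sheet.
Only the two end caps contribute flux: Φ = 2EA. With Q_enc = σA, Gauss's law gives E = |σ|/(2ε₀).
E = |σ|/(2ε₀) = (1.05×10^-6)/(2·8.85×10^-12) = 5.93e4 N/C.

5.93×10^4 V/m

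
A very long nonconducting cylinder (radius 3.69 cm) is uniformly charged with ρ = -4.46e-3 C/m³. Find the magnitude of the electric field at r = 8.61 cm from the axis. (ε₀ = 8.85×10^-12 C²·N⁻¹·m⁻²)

Choose a coaxial cylinder of radius r = 8.61 cm (arbitrary length L) as the Gaussian surface (r > 3.69 cm, full cross-section enclosed).
λ_enc = ρ·πR² = (-4.46×10^-3)π(0.0369)² = -1.908×10^-5 C/m.
Gauss's law: E·2πrL = λ_enc L/ε₀.
E = |λ_enc|/(2πε₀r) = (1.908×10^-5)/(2π·8.85×10^-12·0.0861) = 3.98×10^6 N/C.

|E| = 3.98×10^6 V/m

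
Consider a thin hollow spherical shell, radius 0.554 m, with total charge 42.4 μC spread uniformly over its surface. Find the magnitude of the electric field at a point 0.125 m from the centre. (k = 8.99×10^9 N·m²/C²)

|E| = 0 V/m

Symmetry ⇒ E = E(r) r̂. Gaussian sphere of radius r = 0.125 m (inside the shell, r < 0.554 m).
No charge lies within this surface, so Q_enc = 0 and Gauss's law gives E·4πr² = 0 ⇒ E = 0.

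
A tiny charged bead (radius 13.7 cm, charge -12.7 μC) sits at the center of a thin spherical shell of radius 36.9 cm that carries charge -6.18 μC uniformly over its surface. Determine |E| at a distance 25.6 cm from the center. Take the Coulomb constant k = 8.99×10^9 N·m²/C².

1.74×10^6 V/m

Symmetry ⇒ E = E(r) r̂. Gaussian sphere of radius r = 25.6 cm (between the bodies, 13.7 cm < r < 36.9 cm).
The shell at 36.9 cm lies outside the Gaussian surface, so Q_enc = -12.7 μC = -1.27×10^-5 C.
Since E is radial and uniform over the Gaussian sphere, Φ = E·4πr² = Q_enc/ε₀.
E = k|Q_enc|/r² = (8.99×10^9)(1.27×10^-5)/(0.256)² = 1.74×10^6 N/C.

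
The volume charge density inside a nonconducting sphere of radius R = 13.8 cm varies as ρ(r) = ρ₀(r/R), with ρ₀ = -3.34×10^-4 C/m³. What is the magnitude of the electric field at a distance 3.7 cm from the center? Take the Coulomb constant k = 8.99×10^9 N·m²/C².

Take a concentric spherical Gaussian surface of radius r = 3.7 cm (r < R).
Integrate the density: Q_enc = 4π ∫₀^r ρ₀(r'/R)^1 r'² dr' = 4πρ₀ r^4/(4·R) = -1.425e-8 C.
Since E is radial and uniform over the Gaussian sphere, Φ = E·4πr² = Q_enc/ε₀.
E = k|Q_enc|/r² = (8.99×10^9)(1.425×10^-8)/(0.037)² = 9.36×10^4 N/C.

E ≈ 9.36×10^4 V/m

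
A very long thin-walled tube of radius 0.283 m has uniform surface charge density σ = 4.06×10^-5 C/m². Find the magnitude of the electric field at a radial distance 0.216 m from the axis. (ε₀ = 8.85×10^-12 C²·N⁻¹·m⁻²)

|E| = 0 N/C

By cylindrical symmetry E is radial; use a coaxial Gaussian cylinder of radius 0.216 m and length L (r < 0.283 m, inside the shell).
No charge is enclosed, so Gauss's law gives E·2πrL = 0 ⇒ E = 0.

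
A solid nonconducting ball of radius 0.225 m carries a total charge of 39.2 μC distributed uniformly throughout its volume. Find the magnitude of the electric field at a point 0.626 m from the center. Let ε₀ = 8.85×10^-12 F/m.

E = 8.99×10^5 V/m

Take a concentric spherical Gaussian surface of radius r = 0.626 m (r > R, so the entire charge is enclosed).
Q_enc = 39.2 μC = 3.92e-5 C.
Gauss's law: E·4πr² = Q_enc/ε₀.
E = |Q_enc|/(4πε₀r²) = (3.92×10^-5)/(4π·8.85×10^-12·(0.626)²) = 8.99e5 N/C.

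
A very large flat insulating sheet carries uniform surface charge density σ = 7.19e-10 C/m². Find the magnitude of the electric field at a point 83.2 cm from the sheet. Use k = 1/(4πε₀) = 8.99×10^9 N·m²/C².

|E| = 40.6 V/m

The symmetry is planar: E is normal to the sheet and the same magnitude on both sides. Take a pillbox straddling the sheet with end-cap area A.
Only the two end caps contribute flux: Φ = 2EA. With Q_enc = σA, Gauss's law gives E = |σ|/(2ε₀).
E = 2πk|σ| = 2π(8.99×10^9)(7.19e-10) = 40.6 N/C.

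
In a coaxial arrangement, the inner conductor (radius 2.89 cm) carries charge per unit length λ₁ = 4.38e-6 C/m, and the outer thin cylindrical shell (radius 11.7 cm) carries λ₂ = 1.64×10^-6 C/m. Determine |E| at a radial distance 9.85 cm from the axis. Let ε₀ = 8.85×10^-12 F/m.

By cylindrical symmetry E is radial; use a coaxial Gaussian cylinder of radius 9.85 cm and length L (between the conductors, 2.89 cm < r < 11.7 cm).
The shell at 11.7 cm lies outside the Gaussian surface, so λ_enc = λ₁ = 4.38×10^-6 C/m.
Applying ∮E·dA = Q_enc/ε₀ with the end caps contributing no flux:
E = |λ_enc|/(2πε₀r) = (4.38×10^-6)/(2π·8.85×10^-12·0.0985) = 8.00e5 N/C.

|E| = 8.00×10^5 V/m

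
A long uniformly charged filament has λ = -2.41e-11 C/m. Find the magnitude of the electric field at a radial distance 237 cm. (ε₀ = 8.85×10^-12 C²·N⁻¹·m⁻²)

E = 0.183 N/C

Choose a coaxial cylinder of radius r = 237 cm (arbitrary length L) as the Gaussian surface.
Q_enc = λL, so λ_enc = -2.41e-11 C/m.
By Gauss's law (flux through the curved wall only), E·2πrL = λ_enc L/ε₀.
E = |λ_enc|/(2πε₀r) = (2.41×10^-11)/(2π·8.85×10^-12·2.37) = 0.183 N/C.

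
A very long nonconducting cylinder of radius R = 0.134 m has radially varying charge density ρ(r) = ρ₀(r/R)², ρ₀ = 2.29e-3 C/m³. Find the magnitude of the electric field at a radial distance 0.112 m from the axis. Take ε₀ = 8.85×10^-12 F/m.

Coaxial Gaussian cylinder, radius r = 0.112 m, length L (r < R).
Integrating ρ over the cross-section to radius r: λ_enc = (2πρ₀/R²) ∫₀^r r'^3 dr' = 2πρ₀ r^4/(4·R²) = 3.152×10^-5 C/m.
Since E is radial and uniform over the curved surface, Φ = E·2πrL = Q_enc/ε₀ = λ_enc L/ε₀.
E = |λ_enc|/(2πε₀r) = (3.152×10^-5)/(2π·8.85×10^-12·0.112) = 5.06e6 N/C.

E = 5.06×10^6 N/C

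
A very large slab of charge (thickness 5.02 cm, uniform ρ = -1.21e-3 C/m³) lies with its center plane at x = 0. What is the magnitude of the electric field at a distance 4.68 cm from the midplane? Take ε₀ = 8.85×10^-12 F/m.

E ≈ 3.43×10^6 V/m

The point |x| = 4.68 cm lies outside the slab (half-thickness 0.0251 m). A symmetric pillbox spanning the full slab encloses Q_enc = ρ·d·A.
Flux = 2EA ⇒ E = |ρ|d/(2ε₀), independent of distance outside.
E = (1.21×10^-3)(0.0502)/(2·8.85×10^-12) = 3.43×10^6 N/C.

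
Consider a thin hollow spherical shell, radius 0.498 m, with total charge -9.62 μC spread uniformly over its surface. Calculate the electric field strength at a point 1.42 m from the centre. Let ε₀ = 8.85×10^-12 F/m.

Use a concentric Gaussian sphere at r = 1.42 m (r > 0.498 m).
The entire shell is enclosed: Q_enc = -9.62×10^-6 C.
By Gauss's law, ∮E·dA = E·4πr² = Q_enc/ε₀.
E = |Q_enc|/(4πε₀r²) = (9.62×10^-6)/(4π·8.85×10^-12·(1.42)²) = 4.29e4 N/C.

|E| = 4.29×10^4 V/m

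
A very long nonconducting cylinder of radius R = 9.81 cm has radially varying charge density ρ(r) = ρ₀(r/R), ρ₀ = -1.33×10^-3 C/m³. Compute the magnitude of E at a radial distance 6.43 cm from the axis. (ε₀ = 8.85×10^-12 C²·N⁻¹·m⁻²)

By cylindrical symmetry E is radial; use a coaxial Gaussian cylinder of radius 6.43 cm and length L (r < R).
Integrating ρ over the cross-section to radius r: λ_enc = (2πρ₀/R) ∫₀^r r'^2 dr' = 2πρ₀ r^3/(3·R) = -7.549×10^-6 C/m.
Applying ∮E·dA = Q_enc/ε₀ with the end caps contributing no flux:
E = |λ_enc|/(2πε₀r) = (7.549×10^-6)/(2π·8.85×10^-12·0.0643) = 2.11e6 N/C.

E = 2.11×10^6 N/C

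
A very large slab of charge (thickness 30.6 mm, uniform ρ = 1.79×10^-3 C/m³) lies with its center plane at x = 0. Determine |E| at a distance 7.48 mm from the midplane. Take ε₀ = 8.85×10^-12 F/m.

1.51×10^6 V/m

By symmetry E is perpendicular to the slab. A Gaussian pillbox from −7.48 mm to +7.48 mm (face area A) lies entirely within the slab.
Q_enc = ρ·(2x)·A and flux = 2EA, so 2EA = 2ρxA/ε₀ ⇒ E = |ρ|x/ε₀.
E = (1.79×10^-3)(0.00748)/(8.85×10^-12) = 1.51×10^6 N/C.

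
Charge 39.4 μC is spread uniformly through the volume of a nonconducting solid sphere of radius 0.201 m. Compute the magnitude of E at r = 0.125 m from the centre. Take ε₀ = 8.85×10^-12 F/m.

Symmetry ⇒ E = E(r) r̂. Gaussian sphere of radius r = 0.125 m (r < R).
Only the charge within r is enclosed: Q_enc = Q·(r/R)³ = (39.4 μC)·(0.125 m/0.201 m)³ = 9.476×10^-6 C.
Since E is radial and uniform over the Gaussian sphere, Φ = E·4πr² = Q_enc/ε₀.
E = |Q_enc|/(4πε₀r²) = (9.476×10^-6)/(4π·8.85×10^-12·(0.125)²) = 5.45e6 N/C.

|E| ≈ 5.45×10^6 N/C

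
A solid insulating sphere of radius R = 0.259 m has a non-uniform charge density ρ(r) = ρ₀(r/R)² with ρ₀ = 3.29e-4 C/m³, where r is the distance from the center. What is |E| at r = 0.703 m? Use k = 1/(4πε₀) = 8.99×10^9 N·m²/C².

E ≈ 2.61×10^5 V/m

Take a concentric spherical Gaussian surface of radius r = 0.703 m (r > R, all charge enclosed).
Q_enc = 4π ∫₀^R ρ₀(r'/R)^2 r'² dr' = 4πρ₀R³/5 = 1.437×10^-5 C.
By Gauss's law, ∮E·dA = E·4πr² = Q_enc/ε₀.
E = k|Q_enc|/r² = (8.99×10^9)(1.437×10^-5)/(0.703)² = 2.61e5 N/C.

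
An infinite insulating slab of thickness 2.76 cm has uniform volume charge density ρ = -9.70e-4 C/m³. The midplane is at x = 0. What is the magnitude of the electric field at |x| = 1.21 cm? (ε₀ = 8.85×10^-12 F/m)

|E| ≈ 1.33×10^6 V/m

By symmetry E is perpendicular to the slab. A Gaussian pillbox from −1.21 cm to +1.21 cm (face area A) lies entirely within the slab.
Q_enc = ρ·(2x)·A and flux = 2EA, so 2EA = 2ρxA/ε₀ ⇒ E = |ρ|x/ε₀.
E = (9.70×10^-4)(0.0121)/(8.85×10^-12) = 1.33×10^6 N/C.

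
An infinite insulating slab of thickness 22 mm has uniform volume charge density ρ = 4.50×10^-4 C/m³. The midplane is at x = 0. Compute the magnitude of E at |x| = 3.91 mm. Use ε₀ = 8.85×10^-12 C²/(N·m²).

By symmetry E is perpendicular to the slab. A Gaussian pillbox from −3.91 mm to +3.91 mm (face area A) lies entirely within the slab.
Q_enc = ρ·(2x)·A and flux = 2EA, so 2EA = 2ρxA/ε₀ ⇒ E = |ρ|x/ε₀.
E = (4.50×10^-4)(0.00391)/(8.85×10^-12) = 1.99e5 N/C.

E ≈ 1.99e5 N/C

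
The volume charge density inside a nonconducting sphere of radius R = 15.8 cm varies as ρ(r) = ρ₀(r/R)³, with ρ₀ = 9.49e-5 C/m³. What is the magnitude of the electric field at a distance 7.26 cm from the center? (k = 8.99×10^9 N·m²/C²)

|E| ≈ 1.26×10^4 N/C

By spherical symmetry E is radial; choose a Gaussian sphere of radius r = 7.26 cm (r < R).
Q_enc = ∫₀^r ρ(r')·4πr'² dr' = (4πρ₀/R³) ∫₀^r r'^5 dr' = 4πρ₀ r^6/(6·R³) = 7.379×10^-9 C.
Gauss's law: E·4πr² = Q_enc/ε₀.
E = k|Q_enc|/r² = (8.99×10^9)(7.379×10^-9)/(0.0726)² = 1.26e4 N/C.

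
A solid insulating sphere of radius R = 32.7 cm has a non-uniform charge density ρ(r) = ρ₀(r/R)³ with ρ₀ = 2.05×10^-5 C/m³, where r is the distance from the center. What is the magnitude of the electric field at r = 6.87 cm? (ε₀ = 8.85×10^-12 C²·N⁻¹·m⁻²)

Use a concentric Gaussian sphere at r = 6.87 cm (r < R).
Q_enc = ∫₀^r ρ(r')·4πr'² dr' = (4πρ₀/R³) ∫₀^r r'^5 dr' = 4πρ₀ r^6/(6·R³) = 1.291×10^-10 C.
Since E is radial and uniform over the Gaussian sphere, Φ = E·4πr² = Q_enc/ε₀.
E = |Q_enc|/(4πε₀r²) = (1.291×10^-10)/(4π·8.85×10^-12·(0.0687)²) = 246 N/C.

|E| = 246 V/m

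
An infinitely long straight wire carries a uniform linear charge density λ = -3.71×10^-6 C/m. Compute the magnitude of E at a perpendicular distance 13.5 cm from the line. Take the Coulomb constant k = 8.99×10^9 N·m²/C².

Choose a coaxial cylinder of radius r = 13.5 cm (arbitrary length L) as the Gaussian surface.
Q_enc = λL, so λ_enc = -3.71×10^-6 C/m.
Applying ∮E·dA = Q_enc/ε₀ with the end caps contributing no flux:
E = 2k|λ_enc|/r = 2(8.99×10^9)(3.71×10^-6)/(0.135) = 4.94×10^5 N/C.

E = 4.94×10^5 N/C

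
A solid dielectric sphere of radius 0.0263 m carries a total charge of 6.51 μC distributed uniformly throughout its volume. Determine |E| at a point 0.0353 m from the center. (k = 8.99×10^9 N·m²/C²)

Take a concentric spherical Gaussian surface of radius r = 0.0353 m (r > R, so the entire charge is enclosed).
Q_enc = 6.51 μC = 6.51×10^-6 C.
Applying ∮E·dA = Q_enc/ε₀ with Φ = E(4πr²):
E = k|Q_enc|/r² = (8.99×10^9)(6.51×10^-6)/(0.0353)² = 4.70e7 N/C.

4.70×10^7 N/C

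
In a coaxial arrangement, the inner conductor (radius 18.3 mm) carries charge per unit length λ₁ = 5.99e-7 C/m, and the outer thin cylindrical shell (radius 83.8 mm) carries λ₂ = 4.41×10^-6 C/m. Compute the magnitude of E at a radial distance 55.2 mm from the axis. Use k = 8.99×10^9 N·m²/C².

Choose a coaxial cylinder of radius r = 55.2 mm (arbitrary length L) as the Gaussian surface (between the conductors, 18.3 mm < r < 83.8 mm).
The shell at 83.8 mm lies outside the Gaussian surface, so λ_enc = λ₁ = 5.99e-7 C/m.
By Gauss's law (flux through the curved wall only), E·2πrL = λ_enc L/ε₀.
E = 2k|λ_enc|/r = 2(8.99×10^9)(5.99e-7)/(0.0552) = 1.95×10^5 N/C.

E ≈ 1.95e5 N/C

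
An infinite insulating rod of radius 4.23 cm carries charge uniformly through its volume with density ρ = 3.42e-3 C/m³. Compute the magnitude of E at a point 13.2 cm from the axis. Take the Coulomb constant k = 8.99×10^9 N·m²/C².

|E| ≈ 2.62×10^6 N/C

Coaxial Gaussian cylinder, radius r = 13.2 cm, length L (r > 4.23 cm, full cross-section enclosed).
λ_enc = ρ·πR² = (3.42×10^-3)π(0.0423)² = 1.922×10^-5 C/m.
Gauss's law: E·2πrL = λ_enc L/ε₀.
E = 2k|λ_enc|/r = 2(8.99×10^9)(1.922×10^-5)/(0.132) = 2.62×10^6 N/C.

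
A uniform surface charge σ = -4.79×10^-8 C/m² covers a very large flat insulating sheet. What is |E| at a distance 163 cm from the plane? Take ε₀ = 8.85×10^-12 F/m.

E = 2.71e3 V/m

By planar symmetry E is perpendicular to the sheet and uniform; use a Gaussian pillbox with flat faces of area A on each side of the sheet.
Only the two end caps contribute flux: Φ = 2EA. With Q_enc = σA, Gauss's law gives E = |σ|/(2ε₀).
E = |σ|/(2ε₀) = (4.79×10^-8)/(2·8.85×10^-12) = 2.71e3 N/C.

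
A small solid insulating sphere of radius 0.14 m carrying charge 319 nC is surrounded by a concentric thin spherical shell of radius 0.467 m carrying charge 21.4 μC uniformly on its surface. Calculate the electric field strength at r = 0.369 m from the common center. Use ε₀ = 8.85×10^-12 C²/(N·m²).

2.11×10^4 N/C

Take a concentric spherical Gaussian surface of radius r = 0.369 m (between the bodies, 0.14 m < r < 0.467 m).
The shell at 0.467 m lies outside the Gaussian surface, so Q_enc = 319 nC = 3.19×10^-7 C.
Since E is radial and uniform over the Gaussian sphere, Φ = E·4πr² = Q_enc/ε₀.
E = |Q_enc|/(4πε₀r²) = (3.19×10^-7)/(4π·8.85×10^-12·(0.369)²) = 2.11e4 N/C.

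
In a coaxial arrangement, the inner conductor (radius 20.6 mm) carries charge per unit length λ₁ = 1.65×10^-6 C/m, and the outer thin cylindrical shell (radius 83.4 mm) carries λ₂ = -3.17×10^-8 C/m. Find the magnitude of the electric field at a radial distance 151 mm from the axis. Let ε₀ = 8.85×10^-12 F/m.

By cylindrical symmetry E is radial; use a coaxial Gaussian cylinder of radius 151 mm and length L (r > 83.4 mm, enclosing both).
λ_enc = λ₁ + λ₂ = (1.65×10^-6) + (-3.17×10^-8) = 1.618×10^-6 C/m.
Gauss's law: E·2πrL = λ_enc L/ε₀.
E = |λ_enc|/(2πε₀r) = (1.618e-6)/(2π·8.85×10^-12·0.151) = 1.93×10^5 N/C.

|E| = 1.93×10^5 N/C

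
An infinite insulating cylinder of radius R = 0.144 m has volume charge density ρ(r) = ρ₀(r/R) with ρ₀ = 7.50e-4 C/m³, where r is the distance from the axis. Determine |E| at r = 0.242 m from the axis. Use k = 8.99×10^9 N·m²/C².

|E| = 2.42e6 N/C

Coaxial Gaussian cylinder, radius r = 0.242 m, length L (r > R, full charge per length enclosed).
λ_enc = 2π ∫₀^R ρ₀(r'/R)^1 r' dr' = 2πρ₀R²/3 = 3.257×10^-5 C/m.
By Gauss's law (flux through the curved wall only), E·2πrL = λ_enc L/ε₀.
E = 2k|λ_enc|/r = 2(8.99×10^9)(3.257×10^-5)/(0.242) = 2.42×10^6 N/C.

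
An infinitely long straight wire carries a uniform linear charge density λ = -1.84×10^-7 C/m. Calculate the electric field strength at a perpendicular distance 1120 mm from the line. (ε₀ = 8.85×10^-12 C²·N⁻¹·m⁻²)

2.95×10^3 N/C

By cylindrical symmetry E is radial; use a coaxial Gaussian cylinder of radius 1120 mm and length L.
Q_enc = λL, so λ_enc = -1.84×10^-7 C/m.
Since E is radial and uniform over the curved surface, Φ = E·2πrL = Q_enc/ε₀ = λ_enc L/ε₀.
E = |λ_enc|/(2πε₀r) = (1.84×10^-7)/(2π·8.85×10^-12·1.12) = 2.95e3 N/C.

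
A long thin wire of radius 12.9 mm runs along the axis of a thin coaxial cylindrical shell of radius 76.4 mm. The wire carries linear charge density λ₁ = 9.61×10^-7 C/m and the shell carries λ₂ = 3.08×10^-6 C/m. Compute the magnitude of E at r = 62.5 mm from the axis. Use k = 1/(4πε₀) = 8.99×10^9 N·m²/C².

By cylindrical symmetry E is radial; use a coaxial Gaussian cylinder of radius 62.5 mm and length L (between the conductors, 12.9 mm < r < 76.4 mm).
Only the inner wire is enclosed; the outer shell contributes nothing inside itself. λ_enc = λ₁ = 9.61×10^-7 C/m.
Gauss's law: E·2πrL = λ_enc L/ε₀.
E = 2k|λ_enc|/r = 2(8.99×10^9)(9.61e-7)/(0.0625) = 2.76×10^5 N/C.

|E| = 2.76×10^5 N/C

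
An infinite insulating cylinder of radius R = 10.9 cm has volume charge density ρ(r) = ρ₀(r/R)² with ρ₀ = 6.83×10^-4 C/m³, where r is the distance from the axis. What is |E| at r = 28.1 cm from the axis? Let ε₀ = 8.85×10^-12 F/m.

Take a coaxial cylindrical Gaussian surface of radius r = 28.1 cm and length L (r > R, full charge per length enclosed).
λ_enc = 2π ∫₀^R ρ₀(r'/R)^2 r' dr' = 2πρ₀R²/4 = 1.275×10^-5 C/m.
Applying ∮E·dA = Q_enc/ε₀ with the end caps contributing no flux:
E = |λ_enc|/(2πε₀r) = (1.275×10^-5)/(2π·8.85×10^-12·0.281) = 8.16e5 N/C.

|E| = 8.16e5 V/m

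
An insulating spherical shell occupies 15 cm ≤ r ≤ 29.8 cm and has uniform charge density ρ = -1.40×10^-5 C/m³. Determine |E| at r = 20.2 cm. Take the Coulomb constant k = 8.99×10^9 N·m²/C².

E ≈ 6.29e4 N/C

Use a concentric Gaussian sphere at r = 20.2 cm (within the shell material, 15 cm < r < 29.8 cm).
Enclosed charge is the volume from a to r: Q_enc = (4π/3)ρ(r³ − a³) = -2.854×10^-7 C.
Since E is radial and uniform over the Gaussian sphere, Φ = E·4πr² = Q_enc/ε₀.
E = k|Q_enc|/r² = (8.99×10^9)(2.854e-7)/(0.202)² = 6.29×10^4 N/C.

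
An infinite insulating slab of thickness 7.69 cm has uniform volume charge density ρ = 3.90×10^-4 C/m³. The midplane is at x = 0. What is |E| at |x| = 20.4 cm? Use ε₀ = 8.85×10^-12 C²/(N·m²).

1.69e6 N/C

The point |x| = 20.4 cm lies outside the slab (half-thickness 0.03845 m). A symmetric pillbox spanning the full slab encloses Q_enc = ρ·d·A.
Flux = 2EA ⇒ E = |ρ|d/(2ε₀), independent of distance outside.
E = (3.90×10^-4)(0.0769)/(2·8.85×10^-12) = 1.69×10^6 N/C.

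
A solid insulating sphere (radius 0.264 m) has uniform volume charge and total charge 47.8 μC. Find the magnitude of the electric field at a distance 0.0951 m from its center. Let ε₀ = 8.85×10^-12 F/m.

Use a concentric Gaussian sphere at r = 0.0951 m (r < R).
Only the charge within r is enclosed: Q_enc = Q·(r/R)³ = (47.8 μC)·(0.0951 m/0.264 m)³ = 2.234e-6 C.
Gauss's law: E·4πr² = Q_enc/ε₀.
E = |Q_enc|/(4πε₀r²) = (2.234×10^-6)/(4π·8.85×10^-12·(0.0951)²) = 2.22×10^6 N/C.

|E| ≈ 2.22e6 V/m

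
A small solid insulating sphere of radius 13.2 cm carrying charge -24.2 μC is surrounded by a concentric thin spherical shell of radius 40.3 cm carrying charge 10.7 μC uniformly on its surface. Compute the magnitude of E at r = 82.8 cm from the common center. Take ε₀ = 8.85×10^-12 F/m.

|E| ≈ 1.77e5 V/m

Symmetry ⇒ E = E(r) r̂. Gaussian sphere of radius r = 82.8 cm (r > 40.3 cm, enclosing both).
Q_enc = (-24.2 μC) + (10.7 μC) = -1.35×10^-5 C.
Gauss's law: E·4πr² = Q_enc/ε₀.
E = |Q_enc|/(4πε₀r²) = (1.35×10^-5)/(4π·8.85×10^-12·(0.828)²) = 1.77×10^5 N/C.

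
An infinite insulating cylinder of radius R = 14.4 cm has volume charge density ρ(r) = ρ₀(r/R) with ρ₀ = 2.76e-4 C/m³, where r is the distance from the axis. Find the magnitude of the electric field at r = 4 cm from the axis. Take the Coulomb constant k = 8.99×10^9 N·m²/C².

|E| = 1.15×10^5 V/m

By cylindrical symmetry E is radial; use a coaxial Gaussian cylinder of radius 4 cm and length L (r < R).
λ_enc = ∫₀^r ρ(r')·2πr' dr' = (2πρ₀/R)·r^3/3 = 2.569×10^-7 C/m.
Gauss's law: E·2πrL = λ_enc L/ε₀.
E = 2k|λ_enc|/r = 2(8.99×10^9)(2.569×10^-7)/(0.04) = 1.15×10^5 N/C.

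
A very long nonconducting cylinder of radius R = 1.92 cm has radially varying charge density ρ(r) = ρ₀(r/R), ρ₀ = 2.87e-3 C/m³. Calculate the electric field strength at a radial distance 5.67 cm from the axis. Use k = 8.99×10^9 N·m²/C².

Choose a coaxial cylinder of radius r = 5.67 cm (arbitrary length L) as the Gaussian surface (r > R, full charge per length enclosed).
λ_enc = 2π ∫₀^R ρ₀(r'/R)^1 r' dr' = 2πρ₀R²/3 = 2.216e-6 C/m.
Since E is radial and uniform over the curved surface, Φ = E·2πrL = Q_enc/ε₀ = λ_enc L/ε₀.
E = 2k|λ_enc|/r = 2(8.99×10^9)(2.216×10^-6)/(0.0567) = 7.03×10^5 N/C.

7.03×10^5 V/m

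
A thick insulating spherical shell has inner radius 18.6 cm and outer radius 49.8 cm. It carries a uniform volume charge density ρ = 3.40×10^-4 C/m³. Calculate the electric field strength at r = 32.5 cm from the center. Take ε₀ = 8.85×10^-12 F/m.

E = 3.38×10^6 V/m

Take a concentric spherical Gaussian surface of radius r = 32.5 cm (within the shell material, 18.6 cm < r < 49.8 cm).
Only the shell between 18.6 cm and r is enclosed: Q_enc = ρ·(4π/3)(r³ − a³) = (3.40×10^-4)·(4π/3)·((0.325)³ − (0.186)³) = 3.973e-5 C.
Gauss's law: E·4πr² = Q_enc/ε₀.
E = |Q_enc|/(4πε₀r²) = (3.973×10^-5)/(4π·8.85×10^-12·(0.325)²) = 3.38×10^6 N/C.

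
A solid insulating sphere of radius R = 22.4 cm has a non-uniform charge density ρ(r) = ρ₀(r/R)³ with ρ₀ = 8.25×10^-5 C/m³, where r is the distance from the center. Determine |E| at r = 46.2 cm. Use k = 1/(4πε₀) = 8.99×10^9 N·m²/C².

8.18×10^4 N/C

Take a concentric spherical Gaussian surface of radius r = 46.2 cm (r > R, all charge enclosed).
Q_enc = 4π ∫₀^R ρ₀(r'/R)^3 r'² dr' = 4πρ₀R³/6 = 1.942e-6 C.
Since E is radial and uniform over the Gaussian sphere, Φ = E·4πr² = Q_enc/ε₀.
E = k|Q_enc|/r² = (8.99×10^9)(1.942×10^-6)/(0.462)² = 8.18×10^4 N/C.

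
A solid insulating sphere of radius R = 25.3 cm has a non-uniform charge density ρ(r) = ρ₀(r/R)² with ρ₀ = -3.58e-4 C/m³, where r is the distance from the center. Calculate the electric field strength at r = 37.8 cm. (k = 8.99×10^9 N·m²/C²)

|E| = 9.17e5 V/m

Use a concentric Gaussian sphere at r = 37.8 cm (r > R, all charge enclosed).
Q_enc = 4π ∫₀^R ρ₀(r'/R)^2 r'² dr' = 4πρ₀R³/5 = -1.457e-5 C.
Gauss's law: E·4πr² = Q_enc/ε₀.
E = k|Q_enc|/r² = (8.99×10^9)(1.457×10^-5)/(0.378)² = 9.17×10^5 N/C.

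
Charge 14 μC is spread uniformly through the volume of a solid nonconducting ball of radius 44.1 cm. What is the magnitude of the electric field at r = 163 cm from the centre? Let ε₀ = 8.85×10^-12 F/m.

Use a concentric Gaussian sphere at r = 163 cm (r > R, so the entire charge is enclosed).
Q_enc = 14 μC = 1.40×10^-5 C.
By Gauss's law, ∮E·dA = E·4πr² = Q_enc/ε₀.
E = |Q_enc|/(4πε₀r²) = (1.40×10^-5)/(4π·8.85×10^-12·(1.63)²) = 4.74e4 N/C.

4.74×10^4 V/m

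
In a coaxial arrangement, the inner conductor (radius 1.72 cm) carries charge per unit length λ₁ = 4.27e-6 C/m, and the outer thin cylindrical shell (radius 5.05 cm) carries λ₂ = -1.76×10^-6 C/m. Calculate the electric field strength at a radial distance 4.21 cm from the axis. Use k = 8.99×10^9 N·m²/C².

Coaxial Gaussian cylinder, radius r = 4.21 cm, length L (between the conductors, 1.72 cm < r < 5.05 cm).
The shell at 5.05 cm lies outside the Gaussian surface, so λ_enc = λ₁ = 4.27e-6 C/m.
Since E is radial and uniform over the curved surface, Φ = E·2πrL = Q_enc/ε₀ = λ_enc L/ε₀.
E = 2k|λ_enc|/r = 2(8.99×10^9)(4.27×10^-6)/(0.0421) = 1.82e6 N/C.

E = 1.82×10^6 V/m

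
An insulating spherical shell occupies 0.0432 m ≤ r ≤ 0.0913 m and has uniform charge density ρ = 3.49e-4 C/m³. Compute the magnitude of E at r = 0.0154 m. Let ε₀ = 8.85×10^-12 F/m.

E = 0

By spherical symmetry E is radial; choose a Gaussian sphere of radius r = 0.0154 m (r < 0.0432 m, inside the empty cavity).
Q_enc = 0 (all charge lies at larger r); Gauss's law gives E = 0.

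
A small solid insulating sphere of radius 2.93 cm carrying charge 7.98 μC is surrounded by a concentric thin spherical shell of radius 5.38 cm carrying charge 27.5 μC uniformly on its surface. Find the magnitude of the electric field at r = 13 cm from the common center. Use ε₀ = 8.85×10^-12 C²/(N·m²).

Use a concentric Gaussian sphere at r = 13 cm (r > 5.38 cm, enclosing both).
Q_enc = (7.98 μC) + (27.5 μC) = 3.548×10^-5 C.
Gauss's law: E·4πr² = Q_enc/ε₀.
E = |Q_enc|/(4πε₀r²) = (3.548×10^-5)/(4π·8.85×10^-12·(0.13)²) = 1.89×10^7 N/C.

1.89×10^7 N/C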